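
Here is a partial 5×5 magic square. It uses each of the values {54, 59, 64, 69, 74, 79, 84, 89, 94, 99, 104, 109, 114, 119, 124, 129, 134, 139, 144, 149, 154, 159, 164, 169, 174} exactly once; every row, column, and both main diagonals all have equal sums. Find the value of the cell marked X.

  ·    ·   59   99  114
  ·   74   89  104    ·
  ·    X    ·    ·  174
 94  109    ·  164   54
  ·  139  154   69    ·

The 25 entries sum to 2850, so each line sums to 2850/5 = 570.
Row 4 needs 570; the known cells sum to 421, so (4,3) = 149.
Column 3: 59 + 89 + 149 + 154 + ? = 570, so (3,3) = 119.
Column 4 needs 570; the known cells sum to 436, so (3,4) = 134.
From anti-diagonal, 570 − (114 + 104 + 119 + 109) gives (5,1) = 124.
Row 5: 124 + 139 + 154 + 69 + ? = 570, so (5,5) = 84.
Using column 5: 114 + 174 + 54 + 84 + ? → (2,5) = 570 − 426 = 144.
Using main diagonal: 74 + 119 + 164 + 84 + ? → (1,1) = 570 − 441 = 129.
Using row 1: 129 + 59 + 99 + 114 + ? → (1,2) = 570 − 401 = 169.
Row 2: 74 + 89 + 104 + 144 + ? = 570, so (2,1) = 159.
From column 1, 570 − (129 + 159 + 94 + 124) gives (3,1) = 64.
Column 2 must total 570; the given cells sum to 491, so (3,2) = 79.

79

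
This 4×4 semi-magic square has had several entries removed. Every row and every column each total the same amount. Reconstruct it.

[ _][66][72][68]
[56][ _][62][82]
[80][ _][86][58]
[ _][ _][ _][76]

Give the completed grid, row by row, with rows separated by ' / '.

Column 4 is already complete: 68 + 82 + 58 + 76 = 284, so that is the magic constant.
Row 1 needs 284; the known cells sum to 206, so (1,1) = 78.
Using row 2: 56 + 62 + 82 + ? → (2,2) = 284 − 200 = 84.
From row 3, 284 − (80 + 86 + 58) gives (3,2) = 60.
Column 1: 78 + 56 + 80 + ? = 284, so (4,1) = 70.
Column 2: 66 + 84 + 60 + ? = 284, so (4,2) = 74.
Column 3 must total 284; the given cells sum to 220, so (4,3) = 64.

78 66 72 68 / 56 84 62 82 / 80 60 86 58 / 70 74 64 76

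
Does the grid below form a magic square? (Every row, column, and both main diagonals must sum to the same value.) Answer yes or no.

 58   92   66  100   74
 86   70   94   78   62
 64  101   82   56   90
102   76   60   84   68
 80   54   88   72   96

No — column 2 sums to 393 but row 1 sums to 390.

Row 1: 58 + 92 + 66 + 100 + 74 = 390.
Row 2: 86 + 70 + 94 + 78 + 62 = 390.
Row 3: 64 + 101 + 82 + 56 + 90 = 393.
Row 4: 102 + 76 + 60 + 84 + 68 = 390.
Row 5: 80 + 54 + 88 + 72 + 96 = 390.
Column 1: 58 + 86 + 64 + 102 + 80 = 390.
Column 2: 92 + 70 + 101 + 76 + 54 = 393.
Column 3: 66 + 94 + 82 + 60 + 88 = 390.
Column 4: 100 + 78 + 56 + 84 + 72 = 390.
Column 5: 74 + 62 + 90 + 68 + 96 = 390.
Main diagonal: 58 + 70 + 82 + 84 + 96 = 390.
Anti-diagonal: 74 + 78 + 82 + 76 + 80 = 390.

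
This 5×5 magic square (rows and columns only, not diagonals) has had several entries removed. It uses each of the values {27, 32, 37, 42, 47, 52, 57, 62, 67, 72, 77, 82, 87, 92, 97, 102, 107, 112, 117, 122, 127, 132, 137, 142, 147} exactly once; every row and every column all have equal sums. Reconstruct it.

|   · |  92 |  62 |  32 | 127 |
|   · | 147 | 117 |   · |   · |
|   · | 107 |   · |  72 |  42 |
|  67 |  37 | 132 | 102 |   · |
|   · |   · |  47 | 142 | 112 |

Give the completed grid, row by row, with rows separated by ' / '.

The 25 entries sum to 2175, so each line sums to 2175/5 = 435.
Row 1 needs 435; the known cells sum to 313, so (1,1) = 122.
Row 4 must total 435; the given cells sum to 338, so (4,5) = 97.
From column 2, 435 − (92 + 147 + 107 + 37) gives (5,2) = 52.
Column 3 must total 435; the given cells sum to 358, so (3,3) = 77.
The remaining cell in column 4 is (2,4) = 435 − 348 = 87.
Column 5 needs 435; the known cells sum to 378, so (2,5) = 57.
The remaining cell in row 2 is (2,1) = 435 − 408 = 27.
From row 3, 435 − (107 + 77 + 72 + 42) gives (3,1) = 137.
Row 5 needs 435; the known cells sum to 353, so (5,1) = 82.

122 92 62 32 127 / 27 147 117 87 57 / 137 107 77 72 42 / 67 37 132 102 97 / 82 52 47 142 112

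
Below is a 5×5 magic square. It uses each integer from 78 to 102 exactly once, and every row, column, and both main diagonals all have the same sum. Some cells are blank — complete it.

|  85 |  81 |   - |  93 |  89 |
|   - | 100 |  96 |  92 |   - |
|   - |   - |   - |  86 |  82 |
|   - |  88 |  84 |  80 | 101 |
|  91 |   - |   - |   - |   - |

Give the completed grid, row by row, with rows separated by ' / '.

85 81 102 93 89 / 79 100 96 92 83 / 98 94 90 86 82 / 97 88 84 80 101 / 91 87 78 99 95

The entries are 78 through 102, which sum to 2250, so each line sums to 2250/5 = 450.
Row 1 needs 450; the known cells sum to 348, so (1,3) = 102.
The remaining cell in row 4 is (4,1) = 450 − 353 = 97.
Column 4 needs 450; the known cells sum to 351, so (5,4) = 99.
Anti-diagonal must total 450; the given cells sum to 360, so (3,3) = 90.
Column 3 needs 450; the known cells sum to 372, so (5,3) = 78.
Using main diagonal: 85 + 100 + 90 + 80 + ? → (5,5) = 450 − 355 = 95.
Row 5 must total 450; the given cells sum to 363, so (5,2) = 87.
Using column 2: 81 + 100 + 88 + 87 + ? → (3,2) = 450 − 356 = 94.
Using column 5: 89 + 82 + 101 + 95 + ? → (2,5) = 450 − 367 = 83.
Row 2 needs 450; the known cells sum to 371, so (2,1) = 79.
Using row 3: 94 + 90 + 86 + 82 + ? → (3,1) = 450 − 352 = 98.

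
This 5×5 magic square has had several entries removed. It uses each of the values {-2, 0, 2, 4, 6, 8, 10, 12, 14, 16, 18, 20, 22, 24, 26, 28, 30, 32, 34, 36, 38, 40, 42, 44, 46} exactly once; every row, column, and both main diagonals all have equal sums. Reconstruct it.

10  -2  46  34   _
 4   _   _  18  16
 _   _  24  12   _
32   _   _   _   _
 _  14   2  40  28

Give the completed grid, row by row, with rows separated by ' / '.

10 -2 46 34 22 / 4 42 30 18 16 / 38 36 24 12 0 / 32 20 8 6 44 / 26 14 2 40 28

The 25 entries sum to 550, so each line sums to 550/5 = 110.
From row 1, 110 − (10 + (-2) + 46 + 34) gives (1,5) = 22.
Row 5 needs 110; the known cells sum to 84, so (5,1) = 26.
Column 1 needs 110; the known cells sum to 72, so (3,1) = 38.
From column 4, 110 − (34 + 18 + 12 + 40) gives (4,4) = 6.
The remaining cell in main diagonal is (2,2) = 110 − 68 = 42.
Anti-diagonal needs 110; the known cells sum to 90, so (4,2) = 20.
From row 2, 110 − (4 + 42 + 18 + 16) gives (2,3) = 30.
The remaining cell in column 2 is (3,2) = 110 − 74 = 36.
Column 3 must total 110; the given cells sum to 102, so (4,3) = 8.
Using row 3: 38 + 36 + 24 + 12 + ? → (3,5) = 110 − 110 = 0.
From row 4, 110 − (32 + 20 + 8 + 6) gives (4,5) = 44.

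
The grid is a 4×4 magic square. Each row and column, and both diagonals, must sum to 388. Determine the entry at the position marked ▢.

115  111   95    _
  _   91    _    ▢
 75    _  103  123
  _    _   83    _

119

From row 1, 388 − (115 + 111 + 95) gives (1,4) = 67.
Using row 3: 75 + 103 + 123 + ? → (3,2) = 388 − 301 = 87.
Column 2: 111 + 91 + 87 + ? = 388, so (4,2) = 99.
The remaining cell in column 3 is (2,3) = 388 − 281 = 107.
Using main diagonal: 115 + 91 + 103 + ? → (4,4) = 388 − 309 = 79.
Anti-diagonal: 67 + 107 + 87 + ? = 388, so (4,1) = 127.
Column 1: 115 + 75 + 127 + ? = 388, so (2,1) = 71.
Column 4 needs 388; the known cells sum to 269, so (2,4) = 119.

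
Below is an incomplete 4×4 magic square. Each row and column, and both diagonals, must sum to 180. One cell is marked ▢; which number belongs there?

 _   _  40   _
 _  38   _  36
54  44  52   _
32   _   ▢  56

42

Row 3 must total 180; the given cells sum to 150, so (3,4) = 30.
From column 4, 180 − (36 + 30 + 56) gives (1,4) = 58.
From main diagonal, 180 − (38 + 52 + 56) gives (1,1) = 34.
Using anti-diagonal: 58 + 44 + 32 + ? → (2,3) = 180 − 134 = 46.
From row 1, 180 − (34 + 40 + 58) gives (1,2) = 48.
The remaining cell in row 2 is (2,1) = 180 − 120 = 60.
Column 2: 48 + 38 + 44 + ? = 180, so (4,2) = 50.
Column 3: 40 + 46 + 52 + ? = 180, so (4,3) = 42.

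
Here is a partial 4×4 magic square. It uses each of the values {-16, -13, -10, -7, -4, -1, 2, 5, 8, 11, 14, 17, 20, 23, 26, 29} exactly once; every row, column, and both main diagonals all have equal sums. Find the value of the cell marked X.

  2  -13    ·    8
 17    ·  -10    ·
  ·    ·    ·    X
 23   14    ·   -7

26

The 16 entries sum to 104, so each line sums to 104/4 = 26.
Using row 1: 2 + (-13) + 8 + ? → (1,3) = 26 − (-3) = 29.
From row 4, 26 − (23 + 14 + (-7)) gives (4,3) = -4.
Column 1: 2 + 17 + 23 + ? = 26, so (3,1) = -16.
From column 3, 26 − (29 + (-10) + (-4)) gives (3,3) = 11.
Main diagonal must total 26; the given cells sum to 6, so (2,2) = 20.
From anti-diagonal, 26 − (8 + (-10) + 23) gives (3,2) = 5.
Row 2 must total 26; the given cells sum to 27, so (2,4) = -1.
Row 3 needs 26; the known cells sum to 0, so (3,4) = 26.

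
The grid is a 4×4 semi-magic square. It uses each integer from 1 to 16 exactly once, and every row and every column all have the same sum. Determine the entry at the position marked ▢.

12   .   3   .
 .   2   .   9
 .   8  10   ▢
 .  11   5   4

The entries are 1 through 16, which sum to 136, so each line sums to 136/4 = 34.
From row 4, 34 − (11 + 5 + 4) gives (4,1) = 14.
Using column 2: 2 + 8 + 11 + ? → (1,2) = 34 − 21 = 13.
The remaining cell in column 3 is (2,3) = 34 − 18 = 16.
Using row 1: 12 + 13 + 3 + ? → (1,4) = 34 − 28 = 6.
Using row 2: 2 + 16 + 9 + ? → (2,1) = 34 − 27 = 7.
Using column 1: 12 + 7 + 14 + ? → (3,1) = 34 − 33 = 1.
Column 4: 6 + 9 + 4 + ? = 34, so (3,4) = 15.

15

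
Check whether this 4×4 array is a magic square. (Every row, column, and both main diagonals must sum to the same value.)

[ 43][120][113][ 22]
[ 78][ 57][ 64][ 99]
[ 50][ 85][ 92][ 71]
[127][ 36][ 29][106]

Yes

Row 1: 43 + 120 + 113 + 22 = 298.
Row 2: 78 + 57 + 64 + 99 = 298.
Row 3: 50 + 85 + 92 + 71 = 298.
Row 4: 127 + 36 + 29 + 106 = 298.
Column 1: 43 + 78 + 50 + 127 = 298.
Column 2: 120 + 57 + 85 + 36 = 298.
Column 3: 113 + 64 + 92 + 29 = 298.
Column 4: 22 + 99 + 71 + 106 = 298.
Main diagonal: 43 + 57 + 92 + 106 = 298.
Anti-diagonal: 22 + 64 + 85 + 127 = 298.
All lines sum to 298.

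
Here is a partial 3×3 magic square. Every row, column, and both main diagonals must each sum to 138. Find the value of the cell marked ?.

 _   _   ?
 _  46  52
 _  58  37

Using row 2: 46 + 52 + ? → (2,1) = 138 − 98 = 40.
From row 3, 138 − (58 + 37) gives (3,1) = 43.
The remaining cell in column 1 is (1,1) = 138 − 83 = 55.
Using column 2: 46 + 58 + ? → (1,2) = 138 − 104 = 34.
Column 3 needs 138; the known cells sum to 89, so (1,3) = 49.

49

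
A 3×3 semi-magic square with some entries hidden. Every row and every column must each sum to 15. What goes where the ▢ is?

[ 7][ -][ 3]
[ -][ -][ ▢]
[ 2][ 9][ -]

Row 1 needs 15; the known cells sum to 10, so (1,2) = 5.
The remaining cell in row 3 is (3,3) = 15 − 11 = 4.
Column 1 needs 15; the known cells sum to 9, so (2,1) = 6.
Column 2: 5 + 9 + ? = 15, so (2,2) = 1.
Using column 3: 3 + 4 + ? → (2,3) = 15 − 7 = 8.

8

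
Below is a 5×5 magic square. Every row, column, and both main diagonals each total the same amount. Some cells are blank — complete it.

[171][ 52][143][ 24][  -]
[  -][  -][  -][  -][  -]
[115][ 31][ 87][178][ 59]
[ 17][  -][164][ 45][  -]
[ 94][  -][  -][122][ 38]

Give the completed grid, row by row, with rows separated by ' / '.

171 52 143 24 80 / 73 129 10 101 157 / 115 31 87 178 59 / 17 108 164 45 136 / 94 150 66 122 38

Row 3 is already complete: 115 + 31 + 87 + 178 + 59 = 470, so that is the magic constant.
The remaining cell in row 1 is (1,5) = 470 − 390 = 80.
The remaining cell in column 1 is (2,1) = 470 − 397 = 73.
Using column 4: 24 + 178 + 45 + 122 + ? → (2,4) = 470 − 369 = 101.
The remaining cell in main diagonal is (2,2) = 470 − 341 = 129.
From anti-diagonal, 470 − (80 + 101 + 87 + 94) gives (4,2) = 108.
The remaining cell in row 4 is (4,5) = 470 − 334 = 136.
From column 2, 470 − (52 + 129 + 31 + 108) gives (5,2) = 150.
Column 5 must total 470; the given cells sum to 313, so (2,5) = 157.
Row 2 must total 470; the given cells sum to 460, so (2,3) = 10.
Using row 5: 94 + 150 + 122 + 38 + ? → (5,3) = 470 − 404 = 66.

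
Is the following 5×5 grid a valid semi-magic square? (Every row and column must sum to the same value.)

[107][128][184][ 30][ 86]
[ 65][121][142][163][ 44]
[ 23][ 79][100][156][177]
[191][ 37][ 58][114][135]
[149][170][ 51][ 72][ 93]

Row 1: 107 + 128 + 184 + 30 + 86 = 535.
Row 2: 65 + 121 + 142 + 163 + 44 = 535.
Row 3: 23 + 79 + 100 + 156 + 177 = 535.
Row 4: 191 + 37 + 58 + 114 + 135 = 535.
Row 5: 149 + 170 + 51 + 72 + 93 = 535.
Column 1: 107 + 65 + 23 + 191 + 149 = 535.
Column 2: 128 + 121 + 79 + 37 + 170 = 535.
Column 3: 184 + 142 + 100 + 58 + 51 = 535.
Column 4: 30 + 163 + 156 + 114 + 72 = 535.
Column 5: 86 + 44 + 177 + 135 + 93 = 535.
All lines sum to 535.

Yes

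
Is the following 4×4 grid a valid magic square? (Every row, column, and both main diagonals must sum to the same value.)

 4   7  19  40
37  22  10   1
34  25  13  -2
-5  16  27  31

No — row 4 sums to 69 but anti-diagonal sums to 70.

Row 1: 4 + 7 + 19 + 40 = 70.
Row 2: 37 + 22 + 10 + 1 = 70.
Row 3: 34 + 25 + 13 + (-2) = 70.
Row 4: -5 + 16 + 27 + 31 = 69.
Column 1: 4 + 37 + 34 + (-5) = 70.
Column 2: 7 + 22 + 25 + 16 = 70.
Column 3: 19 + 10 + 13 + 27 = 69.
Column 4: 40 + 1 + (-2) + 31 = 70.
Main diagonal: 4 + 22 + 13 + 31 = 70.
Anti-diagonal: 40 + 10 + 25 + (-5) = 70.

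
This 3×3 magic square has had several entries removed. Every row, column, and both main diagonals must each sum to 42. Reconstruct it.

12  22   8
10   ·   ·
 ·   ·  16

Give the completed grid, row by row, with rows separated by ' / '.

12 22 8 / 10 14 18 / 20 6 16

Column 1: 12 + 10 + ? = 42, so (3,1) = 20.
Column 3 must total 42; the given cells sum to 24, so (2,3) = 18.
Using main diagonal: 12 + 16 + ? → (2,2) = 42 − 28 = 14.
From row 3, 42 − (20 + 16) gives (3,2) = 6.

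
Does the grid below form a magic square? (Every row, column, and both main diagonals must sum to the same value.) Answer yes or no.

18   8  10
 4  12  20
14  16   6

Row 1: 18 + 8 + 10 = 36.
Row 2: 4 + 12 + 20 = 36.
Row 3: 14 + 16 + 6 = 36.
Column 1: 18 + 4 + 14 = 36.
Column 2: 8 + 12 + 16 = 36.
Column 3: 10 + 20 + 6 = 36.
Main diagonal: 18 + 12 + 6 = 36.
Anti-diagonal: 10 + 12 + 14 = 36.
All lines sum to 36.

Yes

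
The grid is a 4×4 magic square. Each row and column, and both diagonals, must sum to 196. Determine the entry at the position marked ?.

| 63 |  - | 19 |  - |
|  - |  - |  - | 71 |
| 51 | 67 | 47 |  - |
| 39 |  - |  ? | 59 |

Row 3: 51 + 67 + 47 + ? = 196, so (3,4) = 31.
The remaining cell in column 1 is (2,1) = 196 − 153 = 43.
Column 4 must total 196; the given cells sum to 161, so (1,4) = 35.
Main diagonal must total 196; the given cells sum to 169, so (2,2) = 27.
Using anti-diagonal: 35 + 67 + 39 + ? → (2,3) = 196 − 141 = 55.
The remaining cell in row 1 is (1,2) = 196 − 117 = 79.
Using column 2: 79 + 27 + 67 + ? → (4,2) = 196 − 173 = 23.
Column 3 must total 196; the given cells sum to 121, so (4,3) = 75.

75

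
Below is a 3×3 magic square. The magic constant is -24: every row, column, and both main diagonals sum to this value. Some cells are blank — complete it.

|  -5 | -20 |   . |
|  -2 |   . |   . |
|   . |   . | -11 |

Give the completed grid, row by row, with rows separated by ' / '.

Using row 1: -5 + (-20) + ? → (1,3) = -24 − (-25) = 1.
From column 1, -24 − (-5 + (-2)) gives (3,1) = -17.
The remaining cell in column 3 is (2,3) = -24 − (-10) = -14.
Using main diagonal: -5 + (-11) + ? → (2,2) = -24 − (-16) = -8.
Row 3 needs -24; the known cells sum to -28, so (3,2) = 4.

-5 -20 1 / -2 -8 -14 / -17 4 -11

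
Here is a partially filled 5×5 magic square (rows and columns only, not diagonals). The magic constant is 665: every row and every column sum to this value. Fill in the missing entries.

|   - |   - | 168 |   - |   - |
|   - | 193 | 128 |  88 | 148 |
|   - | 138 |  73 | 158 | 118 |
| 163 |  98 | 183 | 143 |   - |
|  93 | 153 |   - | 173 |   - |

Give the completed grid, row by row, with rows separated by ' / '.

Row 2: 193 + 128 + 88 + 148 + ? = 665, so (2,1) = 108.
Using row 3: 138 + 73 + 158 + 118 + ? → (3,1) = 665 − 487 = 178.
Row 4 needs 665; the known cells sum to 587, so (4,5) = 78.
Column 1 must total 665; the given cells sum to 542, so (1,1) = 123.
Using column 2: 193 + 138 + 98 + 153 + ? → (1,2) = 665 − 582 = 83.
Using column 3: 168 + 128 + 73 + 183 + ? → (5,3) = 665 − 552 = 113.
Column 4 must total 665; the given cells sum to 562, so (1,4) = 103.
Row 1: 123 + 83 + 168 + 103 + ? = 665, so (1,5) = 188.
From row 5, 665 − (93 + 153 + 113 + 173) gives (5,5) = 133.

123 83 168 103 188 / 108 193 128 88 148 / 178 138 73 158 118 / 163 98 183 143 78 / 93 153 113 173 133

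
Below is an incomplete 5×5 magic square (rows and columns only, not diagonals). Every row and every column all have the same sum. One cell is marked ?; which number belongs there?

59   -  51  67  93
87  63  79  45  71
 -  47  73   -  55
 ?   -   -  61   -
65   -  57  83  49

53

Row 2 is complete and sums to 345; that is the magic constant.
From row 1, 345 − (59 + 51 + 67 + 93) gives (1,2) = 75.
Row 5: 65 + 57 + 83 + 49 + ? = 345, so (5,2) = 91.
From column 2, 345 − (75 + 63 + 47 + 91) gives (4,2) = 69.
Using column 3: 51 + 79 + 73 + 57 + ? → (4,3) = 345 − 260 = 85.
Using column 4: 67 + 45 + 61 + 83 + ? → (3,4) = 345 − 256 = 89.
Column 5 needs 345; the known cells sum to 268, so (4,5) = 77.
From row 3, 345 − (47 + 73 + 89 + 55) gives (3,1) = 81.
From row 4, 345 − (69 + 85 + 61 + 77) gives (4,1) = 53.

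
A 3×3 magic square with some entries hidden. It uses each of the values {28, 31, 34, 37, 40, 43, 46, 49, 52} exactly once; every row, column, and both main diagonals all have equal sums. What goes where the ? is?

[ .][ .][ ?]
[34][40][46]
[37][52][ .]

The 9 entries sum to 360, so each line sums to 360/3 = 120.
Row 3 must total 120; the given cells sum to 89, so (3,3) = 31.
The remaining cell in column 1 is (1,1) = 120 − 71 = 49.
Column 2 needs 120; the known cells sum to 92, so (1,2) = 28.
Column 3: 46 + 31 + ? = 120, so (1,3) = 43.

43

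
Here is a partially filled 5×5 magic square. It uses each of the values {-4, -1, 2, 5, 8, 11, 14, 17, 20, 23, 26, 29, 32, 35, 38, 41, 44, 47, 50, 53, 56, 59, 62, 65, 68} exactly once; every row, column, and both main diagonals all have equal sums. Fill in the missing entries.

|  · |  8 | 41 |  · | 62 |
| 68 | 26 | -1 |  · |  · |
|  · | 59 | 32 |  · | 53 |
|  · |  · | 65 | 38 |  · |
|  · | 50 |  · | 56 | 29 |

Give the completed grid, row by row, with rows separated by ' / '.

The 25 entries sum to 800, so each line sums to 800/5 = 160.
Column 2: 8 + 26 + 59 + 50 + ? = 160, so (4,2) = 17.
From column 3, 160 − (41 + (-1) + 32 + 65) gives (5,3) = 23.
Using main diagonal: 26 + 32 + 38 + 29 + ? → (1,1) = 160 − 125 = 35.
The remaining cell in row 1 is (1,4) = 160 − 146 = 14.
Row 5 must total 160; the given cells sum to 158, so (5,1) = 2.
Anti-diagonal needs 160; the known cells sum to 113, so (2,4) = 47.
The remaining cell in row 2 is (2,5) = 160 − 140 = 20.
From column 4, 160 − (14 + 47 + 38 + 56) gives (3,4) = 5.
From column 5, 160 − (62 + 20 + 53 + 29) gives (4,5) = -4.
Row 3: 59 + 32 + 5 + 53 + ? = 160, so (3,1) = 11.
From row 4, 160 − (17 + 65 + 38 + (-4)) gives (4,1) = 44.

35 8 41 14 62 / 68 26 -1 47 20 / 11 59 32 5 53 / 44 17 65 38 -4 / 2 50 23 56 29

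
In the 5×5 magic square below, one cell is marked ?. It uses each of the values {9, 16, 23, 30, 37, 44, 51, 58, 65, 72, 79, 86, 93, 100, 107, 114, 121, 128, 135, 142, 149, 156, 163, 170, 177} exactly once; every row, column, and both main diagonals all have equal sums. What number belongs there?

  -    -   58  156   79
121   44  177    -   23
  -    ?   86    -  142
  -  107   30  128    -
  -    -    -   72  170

The 25 entries sum to 2325, so each line sums to 2325/5 = 465.
Using row 2: 121 + 44 + 177 + 23 + ? → (2,4) = 465 − 365 = 100.
Column 3 must total 465; the given cells sum to 351, so (5,3) = 114.
Column 4: 156 + 100 + 128 + 72 + ? = 465, so (3,4) = 9.
Column 5: 79 + 23 + 142 + 170 + ? = 465, so (4,5) = 51.
Main diagonal needs 465; the known cells sum to 428, so (1,1) = 37.
Anti-diagonal: 79 + 100 + 86 + 107 + ? = 465, so (5,1) = 93.
Row 1 must total 465; the given cells sum to 330, so (1,2) = 135.
Using row 4: 107 + 30 + 128 + 51 + ? → (4,1) = 465 − 316 = 149.
Row 5 needs 465; the known cells sum to 449, so (5,2) = 16.
Column 1 needs 465; the known cells sum to 400, so (3,1) = 65.
Column 2: 135 + 44 + 107 + 16 + ? = 465, so (3,2) = 163.

163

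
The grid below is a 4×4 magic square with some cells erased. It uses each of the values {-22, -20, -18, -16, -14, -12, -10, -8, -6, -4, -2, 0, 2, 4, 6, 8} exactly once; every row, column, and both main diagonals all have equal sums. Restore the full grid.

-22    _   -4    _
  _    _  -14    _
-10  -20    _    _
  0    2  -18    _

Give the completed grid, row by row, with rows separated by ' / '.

The 16 entries sum to -112, so each line sums to -112/4 = -28.
Row 4: 0 + 2 + (-18) + ? = -28, so (4,4) = -12.
Column 1: -22 + (-10) + 0 + ? = -28, so (2,1) = 4.
Column 3 needs -28; the known cells sum to -36, so (3,3) = 8.
Using main diagonal: -22 + 8 + (-12) + ? → (2,2) = -28 − (-26) = -2.
Anti-diagonal must total -28; the given cells sum to -34, so (1,4) = 6.
Row 1 needs -28; the known cells sum to -20, so (1,2) = -8.
Using row 2: 4 + (-2) + (-14) + ? → (2,4) = -28 − (-12) = -16.
Row 3 must total -28; the given cells sum to -22, so (3,4) = -6.

-22 -8 -4 6 / 4 -2 -14 -16 / -10 -20 8 -6 / 0 2 -18 -12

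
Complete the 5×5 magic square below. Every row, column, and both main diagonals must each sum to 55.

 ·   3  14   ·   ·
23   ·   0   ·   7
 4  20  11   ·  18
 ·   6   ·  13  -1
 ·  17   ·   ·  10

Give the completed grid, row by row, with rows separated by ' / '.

12 3 14 5 21 / 23 9 0 16 7 / 4 20 11 2 18 / 15 6 22 13 -1 / 1 17 8 19 10

Row 3 must total 55; the given cells sum to 53, so (3,4) = 2.
The remaining cell in column 2 is (2,2) = 55 − 46 = 9.
Using column 5: 7 + 18 + (-1) + 10 + ? → (1,5) = 55 − 34 = 21.
From main diagonal, 55 − (9 + 11 + 13 + 10) gives (1,1) = 12.
Row 1 needs 55; the known cells sum to 50, so (1,4) = 5.
Using row 2: 23 + 9 + 0 + 7 + ? → (2,4) = 55 − 39 = 16.
Using column 4: 5 + 16 + 2 + 13 + ? → (5,4) = 55 − 36 = 19.
Anti-diagonal: 21 + 16 + 11 + 6 + ? = 55, so (5,1) = 1.
Using row 5: 1 + 17 + 19 + 10 + ? → (5,3) = 55 − 47 = 8.
The remaining cell in column 1 is (4,1) = 55 − 40 = 15.
Using column 3: 14 + 0 + 11 + 8 + ? → (4,3) = 55 − 33 = 22.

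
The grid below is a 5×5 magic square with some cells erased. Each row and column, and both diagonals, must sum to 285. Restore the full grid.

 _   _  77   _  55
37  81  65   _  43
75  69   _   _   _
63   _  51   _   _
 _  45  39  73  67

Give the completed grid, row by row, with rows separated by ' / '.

49 33 77 71 55 / 37 81 65 59 43 / 75 69 53 47 41 / 63 57 51 35 79 / 61 45 39 73 67

The remaining cell in row 2 is (2,4) = 285 − 226 = 59.
Using row 5: 45 + 39 + 73 + 67 + ? → (5,1) = 285 − 224 = 61.
The remaining cell in column 1 is (1,1) = 285 − 236 = 49.
From column 3, 285 − (77 + 65 + 51 + 39) gives (3,3) = 53.
The remaining cell in main diagonal is (4,4) = 285 − 250 = 35.
Anti-diagonal needs 285; the known cells sum to 228, so (4,2) = 57.
The remaining cell in row 4 is (4,5) = 285 − 206 = 79.
Using column 2: 81 + 69 + 57 + 45 + ? → (1,2) = 285 − 252 = 33.
The remaining cell in column 5 is (3,5) = 285 − 244 = 41.
Row 1 needs 285; the known cells sum to 214, so (1,4) = 71.
Row 3: 75 + 69 + 53 + 41 + ? = 285, so (3,4) = 47.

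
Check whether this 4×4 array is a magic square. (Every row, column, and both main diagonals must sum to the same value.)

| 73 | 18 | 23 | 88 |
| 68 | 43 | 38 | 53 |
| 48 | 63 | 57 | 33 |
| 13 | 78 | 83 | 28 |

Row 1: 73 + 18 + 23 + 88 = 202.
Row 2: 68 + 43 + 38 + 53 = 202.
Row 3: 48 + 63 + 57 + 33 = 201.
Row 4: 13 + 78 + 83 + 28 = 202.
Column 1: 73 + 68 + 48 + 13 = 202.
Column 2: 18 + 43 + 63 + 78 = 202.
Column 3: 23 + 38 + 57 + 83 = 201.
Column 4: 88 + 53 + 33 + 28 = 202.
Main diagonal: 73 + 43 + 57 + 28 = 201.
Anti-diagonal: 88 + 38 + 63 + 13 = 202.

No — column 3 sums to 201 but anti-diagonal sums to 202.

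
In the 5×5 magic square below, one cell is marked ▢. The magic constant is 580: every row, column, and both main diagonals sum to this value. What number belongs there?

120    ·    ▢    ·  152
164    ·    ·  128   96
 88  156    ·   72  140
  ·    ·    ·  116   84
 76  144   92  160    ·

136

Using row 3: 88 + 156 + 72 + 140 + ? → (3,3) = 580 − 456 = 124.
Using row 5: 76 + 144 + 92 + 160 + ? → (5,5) = 580 − 472 = 108.
Column 1: 120 + 164 + 88 + 76 + ? = 580, so (4,1) = 132.
Column 4: 128 + 72 + 116 + 160 + ? = 580, so (1,4) = 104.
Main diagonal must total 580; the given cells sum to 468, so (2,2) = 112.
The remaining cell in anti-diagonal is (4,2) = 580 − 480 = 100.
Using row 2: 164 + 112 + 128 + 96 + ? → (2,3) = 580 − 500 = 80.
The remaining cell in row 4 is (4,3) = 580 − 432 = 148.
The remaining cell in column 2 is (1,2) = 580 − 512 = 68.
Column 3 must total 580; the given cells sum to 444, so (1,3) = 136.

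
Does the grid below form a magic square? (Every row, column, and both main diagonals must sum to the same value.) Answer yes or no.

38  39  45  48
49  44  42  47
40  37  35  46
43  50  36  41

No — column 4 sums to 182 but column 3 sums to 158.

Row 1: 38 + 39 + 45 + 48 = 170.
Row 2: 49 + 44 + 42 + 47 = 182.
Row 3: 40 + 37 + 35 + 46 = 158.
Row 4: 43 + 50 + 36 + 41 = 170.
Column 1: 38 + 49 + 40 + 43 = 170.
Column 2: 39 + 44 + 37 + 50 = 170.
Column 3: 45 + 42 + 35 + 36 = 158.
Column 4: 48 + 47 + 46 + 41 = 182.
Main diagonal: 38 + 44 + 35 + 41 = 158.
Anti-diagonal: 48 + 42 + 37 + 43 = 170.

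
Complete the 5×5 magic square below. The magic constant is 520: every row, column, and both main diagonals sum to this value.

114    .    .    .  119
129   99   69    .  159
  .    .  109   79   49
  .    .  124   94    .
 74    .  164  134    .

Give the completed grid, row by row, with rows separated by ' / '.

114 84 54 149 119 / 129 99 69 64 159 / 144 139 109 79 49 / 59 154 124 94 89 / 74 44 164 134 104

From row 2, 520 − (129 + 99 + 69 + 159) gives (2,4) = 64.
Column 3 needs 520; the known cells sum to 466, so (1,3) = 54.
Column 4 must total 520; the given cells sum to 371, so (1,4) = 149.
Main diagonal needs 520; the known cells sum to 416, so (5,5) = 104.
Using anti-diagonal: 119 + 64 + 109 + 74 + ? → (4,2) = 520 − 366 = 154.
Using row 1: 114 + 54 + 149 + 119 + ? → (1,2) = 520 − 436 = 84.
Row 5 must total 520; the given cells sum to 476, so (5,2) = 44.
Column 2 needs 520; the known cells sum to 381, so (3,2) = 139.
Column 5 needs 520; the known cells sum to 431, so (4,5) = 89.
From row 3, 520 − (139 + 109 + 79 + 49) gives (3,1) = 144.
Row 4 must total 520; the given cells sum to 461, so (4,1) = 59.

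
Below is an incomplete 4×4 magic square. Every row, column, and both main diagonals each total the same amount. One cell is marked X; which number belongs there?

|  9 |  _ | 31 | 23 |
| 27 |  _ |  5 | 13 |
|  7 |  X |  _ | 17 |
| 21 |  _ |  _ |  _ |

15

Column 1 is complete and sums to 64; that is the magic constant.
Using row 1: 9 + 31 + 23 + ? → (1,2) = 64 − 63 = 1.
Using row 2: 27 + 5 + 13 + ? → (2,2) = 64 − 45 = 19.
Column 4 must total 64; the given cells sum to 53, so (4,4) = 11.
Using main diagonal: 9 + 19 + 11 + ? → (3,3) = 64 − 39 = 25.
Anti-diagonal needs 64; the known cells sum to 49, so (3,2) = 15.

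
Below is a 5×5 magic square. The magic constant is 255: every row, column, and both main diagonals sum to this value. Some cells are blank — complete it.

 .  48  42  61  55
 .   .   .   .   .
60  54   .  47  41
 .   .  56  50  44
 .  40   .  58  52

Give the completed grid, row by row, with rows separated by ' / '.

From row 1, 255 − (48 + 42 + 61 + 55) gives (1,1) = 49.
From row 3, 255 − (60 + 54 + 47 + 41) gives (3,3) = 53.
From column 4, 255 − (61 + 47 + 50 + 58) gives (2,4) = 39.
The remaining cell in column 5 is (2,5) = 255 − 192 = 63.
Using main diagonal: 49 + 53 + 50 + 52 + ? → (2,2) = 255 − 204 = 51.
Column 2 must total 255; the given cells sum to 193, so (4,2) = 62.
From anti-diagonal, 255 − (55 + 39 + 53 + 62) gives (5,1) = 46.
Row 4: 62 + 56 + 50 + 44 + ? = 255, so (4,1) = 43.
Using row 5: 46 + 40 + 58 + 52 + ? → (5,3) = 255 − 196 = 59.
Column 1 must total 255; the given cells sum to 198, so (2,1) = 57.
Column 3: 42 + 53 + 56 + 59 + ? = 255, so (2,3) = 45.

49 48 42 61 55 / 57 51 45 39 63 / 60 54 53 47 41 / 43 62 56 50 44 / 46 40 59 58 52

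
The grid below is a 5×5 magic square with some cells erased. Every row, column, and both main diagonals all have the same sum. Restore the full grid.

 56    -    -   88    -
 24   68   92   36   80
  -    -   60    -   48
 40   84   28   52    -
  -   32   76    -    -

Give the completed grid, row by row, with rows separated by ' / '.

Row 2 is already complete: 24 + 68 + 92 + 36 + 80 = 300, so that is the magic constant.
The remaining cell in row 4 is (4,5) = 300 − 204 = 96.
The remaining cell in column 3 is (1,3) = 300 − 256 = 44.
Main diagonal: 56 + 68 + 60 + 52 + ? = 300, so (5,5) = 64.
Column 5 needs 300; the known cells sum to 288, so (1,5) = 12.
Anti-diagonal: 12 + 36 + 60 + 84 + ? = 300, so (5,1) = 108.
From row 1, 300 − (56 + 44 + 88 + 12) gives (1,2) = 100.
Row 5 must total 300; the given cells sum to 280, so (5,4) = 20.
Using column 1: 56 + 24 + 40 + 108 + ? → (3,1) = 300 − 228 = 72.
The remaining cell in column 2 is (3,2) = 300 − 284 = 16.
Column 4 needs 300; the known cells sum to 196, so (3,4) = 104.

56 100 44 88 12 / 24 68 92 36 80 / 72 16 60 104 48 / 40 84 28 52 96 / 108 32 76 20 64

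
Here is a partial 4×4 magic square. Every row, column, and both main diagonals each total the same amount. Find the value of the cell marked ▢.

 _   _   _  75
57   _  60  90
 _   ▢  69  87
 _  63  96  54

Column 4 is complete and sums to 306; that is the magic constant.
Using row 2: 57 + 60 + 90 + ? → (2,2) = 306 − 207 = 99.
Using row 4: 63 + 96 + 54 + ? → (4,1) = 306 − 213 = 93.
Using column 3: 60 + 69 + 96 + ? → (1,3) = 306 − 225 = 81.
The remaining cell in main diagonal is (1,1) = 306 − 222 = 84.
Anti-diagonal must total 306; the given cells sum to 228, so (3,2) = 78.

78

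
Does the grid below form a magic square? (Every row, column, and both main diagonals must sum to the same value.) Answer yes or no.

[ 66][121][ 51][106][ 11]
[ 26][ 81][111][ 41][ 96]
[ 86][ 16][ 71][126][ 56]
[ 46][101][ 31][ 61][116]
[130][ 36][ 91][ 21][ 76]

No — row 5 sums to 354 but column 3 sums to 355.

Row 1: 66 + 121 + 51 + 106 + 11 = 355.
Row 2: 26 + 81 + 111 + 41 + 96 = 355.
Row 3: 86 + 16 + 71 + 126 + 56 = 355.
Row 4: 46 + 101 + 31 + 61 + 116 = 355.
Row 5: 130 + 36 + 91 + 21 + 76 = 354.
Column 1: 66 + 26 + 86 + 46 + 130 = 354.
Column 2: 121 + 81 + 16 + 101 + 36 = 355.
Column 3: 51 + 111 + 71 + 31 + 91 = 355.
Column 4: 106 + 41 + 126 + 61 + 21 = 355.
Column 5: 11 + 96 + 56 + 116 + 76 = 355.
Main diagonal: 66 + 81 + 71 + 61 + 76 = 355.
Anti-diagonal: 11 + 41 + 71 + 101 + 130 = 354.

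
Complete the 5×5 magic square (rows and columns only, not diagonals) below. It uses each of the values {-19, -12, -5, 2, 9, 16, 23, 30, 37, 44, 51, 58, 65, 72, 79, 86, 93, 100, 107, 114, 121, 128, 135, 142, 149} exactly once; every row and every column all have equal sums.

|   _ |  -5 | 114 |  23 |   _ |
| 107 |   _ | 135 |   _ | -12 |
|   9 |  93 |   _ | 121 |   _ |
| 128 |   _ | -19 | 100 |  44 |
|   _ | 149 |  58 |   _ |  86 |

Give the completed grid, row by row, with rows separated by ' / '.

51 -5 114 23 142 / 107 16 135 79 -12 / 9 93 37 121 65 / 128 72 -19 100 44 / 30 149 58 2 86

The 25 entries sum to 1625, so each line sums to 1625/5 = 325.
From row 4, 325 − (128 + (-19) + 100 + 44) gives (4,2) = 72.
Column 2 must total 325; the given cells sum to 309, so (2,2) = 16.
From column 3, 325 − (114 + 135 + (-19) + 58) gives (3,3) = 37.
The remaining cell in row 2 is (2,4) = 325 − 246 = 79.
Row 3 needs 325; the known cells sum to 260, so (3,5) = 65.
Column 4: 23 + 79 + 121 + 100 + ? = 325, so (5,4) = 2.
From column 5, 325 − (-12 + 65 + 44 + 86) gives (1,5) = 142.
The remaining cell in row 1 is (1,1) = 325 − 274 = 51.
The remaining cell in row 5 is (5,1) = 325 − 295 = 30.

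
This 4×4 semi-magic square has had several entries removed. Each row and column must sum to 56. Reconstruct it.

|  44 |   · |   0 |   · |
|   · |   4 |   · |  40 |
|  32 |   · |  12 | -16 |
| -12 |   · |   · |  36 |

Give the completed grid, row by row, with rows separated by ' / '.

Row 3 needs 56; the known cells sum to 28, so (3,2) = 28.
From column 1, 56 − (44 + 32 + (-12)) gives (2,1) = -8.
Column 4 needs 56; the known cells sum to 60, so (1,4) = -4.
From row 1, 56 − (44 + 0 + (-4)) gives (1,2) = 16.
Using row 2: -8 + 4 + 40 + ? → (2,3) = 56 − 36 = 20.
From column 2, 56 − (16 + 4 + 28) gives (4,2) = 8.
Column 3: 0 + 20 + 12 + ? = 56, so (4,3) = 24.

44 16 0 -4 / -8 4 20 40 / 32 28 12 -16 / -12 8 24 36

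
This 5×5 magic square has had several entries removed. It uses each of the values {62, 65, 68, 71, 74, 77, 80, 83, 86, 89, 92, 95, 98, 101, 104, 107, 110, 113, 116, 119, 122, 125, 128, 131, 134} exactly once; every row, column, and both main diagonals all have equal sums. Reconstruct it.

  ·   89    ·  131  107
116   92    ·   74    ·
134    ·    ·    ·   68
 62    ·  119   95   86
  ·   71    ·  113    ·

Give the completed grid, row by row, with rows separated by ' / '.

98 89 65 131 107 / 116 92 83 74 125 / 134 110 101 77 68 / 62 128 119 95 86 / 80 71 122 113 104

The 25 entries sum to 2450, so each line sums to 2450/5 = 490.
From row 4, 490 − (62 + 119 + 95 + 86) gives (4,2) = 128.
Using column 2: 89 + 92 + 128 + 71 + ? → (3,2) = 490 − 380 = 110.
Using column 4: 131 + 74 + 95 + 113 + ? → (3,4) = 490 − 413 = 77.
From row 3, 490 − (134 + 110 + 77 + 68) gives (3,3) = 101.
Using anti-diagonal: 107 + 74 + 101 + 128 + ? → (5,1) = 490 − 410 = 80.
Column 1 needs 490; the known cells sum to 392, so (1,1) = 98.
Main diagonal must total 490; the given cells sum to 386, so (5,5) = 104.
Row 1: 98 + 89 + 131 + 107 + ? = 490, so (1,3) = 65.
Row 5 must total 490; the given cells sum to 368, so (5,3) = 122.
From column 3, 490 − (65 + 101 + 119 + 122) gives (2,3) = 83.
From column 5, 490 − (107 + 68 + 86 + 104) gives (2,5) = 125.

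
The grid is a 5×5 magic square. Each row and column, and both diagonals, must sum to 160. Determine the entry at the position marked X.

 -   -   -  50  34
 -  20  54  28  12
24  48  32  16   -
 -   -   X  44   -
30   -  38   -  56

Row 2 must total 160; the given cells sum to 114, so (2,1) = 46.
From row 3, 160 − (24 + 48 + 32 + 16) gives (3,5) = 40.
The remaining cell in column 4 is (5,4) = 160 − 138 = 22.
Using column 5: 34 + 12 + 40 + 56 + ? → (4,5) = 160 − 142 = 18.
Main diagonal needs 160; the known cells sum to 152, so (1,1) = 8.
Using anti-diagonal: 34 + 28 + 32 + 30 + ? → (4,2) = 160 − 124 = 36.
Row 5 must total 160; the given cells sum to 146, so (5,2) = 14.
Using column 1: 8 + 46 + 24 + 30 + ? → (4,1) = 160 − 108 = 52.
Column 2 needs 160; the known cells sum to 118, so (1,2) = 42.
Row 1 must total 160; the given cells sum to 134, so (1,3) = 26.
Row 4 needs 160; the known cells sum to 150, so (4,3) = 10.

10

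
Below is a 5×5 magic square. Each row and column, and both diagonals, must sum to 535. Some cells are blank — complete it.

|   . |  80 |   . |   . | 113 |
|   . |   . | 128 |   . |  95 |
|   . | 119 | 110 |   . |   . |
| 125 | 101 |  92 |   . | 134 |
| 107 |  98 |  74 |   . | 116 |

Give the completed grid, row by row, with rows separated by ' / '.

The remaining cell in row 4 is (4,4) = 535 − 452 = 83.
The remaining cell in row 5 is (5,4) = 535 − 395 = 140.
Column 2 needs 535; the known cells sum to 398, so (2,2) = 137.
Column 3 must total 535; the given cells sum to 404, so (1,3) = 131.
Column 5 must total 535; the given cells sum to 458, so (3,5) = 77.
Main diagonal: 137 + 110 + 83 + 116 + ? = 535, so (1,1) = 89.
Anti-diagonal needs 535; the known cells sum to 431, so (2,4) = 104.
The remaining cell in row 1 is (1,4) = 535 − 413 = 122.
Using row 2: 137 + 128 + 104 + 95 + ? → (2,1) = 535 − 464 = 71.
Using column 1: 89 + 71 + 125 + 107 + ? → (3,1) = 535 − 392 = 143.
From column 4, 535 − (122 + 104 + 83 + 140) gives (3,4) = 86.

89 80 131 122 113 / 71 137 128 104 95 / 143 119 110 86 77 / 125 101 92 83 134 / 107 98 74 140 116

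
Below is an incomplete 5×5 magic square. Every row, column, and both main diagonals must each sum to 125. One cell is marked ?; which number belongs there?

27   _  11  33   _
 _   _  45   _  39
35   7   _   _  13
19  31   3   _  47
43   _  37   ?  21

9

The remaining cell in row 4 is (4,4) = 125 − 100 = 25.
Using column 1: 27 + 35 + 19 + 43 + ? → (2,1) = 125 − 124 = 1.
From column 3, 125 − (11 + 45 + 3 + 37) gives (3,3) = 29.
Column 5: 39 + 13 + 47 + 21 + ? = 125, so (1,5) = 5.
Main diagonal needs 125; the known cells sum to 102, so (2,2) = 23.
Anti-diagonal needs 125; the known cells sum to 108, so (2,4) = 17.
The remaining cell in row 1 is (1,2) = 125 − 76 = 49.
Row 3: 35 + 7 + 29 + 13 + ? = 125, so (3,4) = 41.
The remaining cell in column 2 is (5,2) = 125 − 110 = 15.
Column 4 must total 125; the given cells sum to 116, so (5,4) = 9.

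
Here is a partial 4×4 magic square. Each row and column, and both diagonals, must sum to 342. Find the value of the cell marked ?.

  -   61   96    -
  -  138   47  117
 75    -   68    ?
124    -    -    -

110

Row 2 needs 342; the known cells sum to 302, so (2,1) = 40.
Column 1 must total 342; the given cells sum to 239, so (1,1) = 103.
Column 3 needs 342; the known cells sum to 211, so (4,3) = 131.
Main diagonal: 103 + 138 + 68 + ? = 342, so (4,4) = 33.
Row 1 must total 342; the given cells sum to 260, so (1,4) = 82.
From row 4, 342 − (124 + 131 + 33) gives (4,2) = 54.
Using column 2: 61 + 138 + 54 + ? → (3,2) = 342 − 253 = 89.
Column 4 needs 342; the known cells sum to 232, so (3,4) = 110.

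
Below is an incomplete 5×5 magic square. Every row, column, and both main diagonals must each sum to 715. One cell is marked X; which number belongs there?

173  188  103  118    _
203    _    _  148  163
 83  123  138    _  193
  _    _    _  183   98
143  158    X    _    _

198

The remaining cell in row 1 is (1,5) = 715 − 582 = 133.
Row 3 must total 715; the given cells sum to 537, so (3,4) = 178.
Using column 1: 173 + 203 + 83 + 143 + ? → (4,1) = 715 − 602 = 113.
Column 4: 118 + 148 + 178 + 183 + ? = 715, so (5,4) = 88.
Using column 5: 133 + 163 + 193 + 98 + ? → (5,5) = 715 − 587 = 128.
From main diagonal, 715 − (173 + 138 + 183 + 128) gives (2,2) = 93.
Using anti-diagonal: 133 + 148 + 138 + 143 + ? → (4,2) = 715 − 562 = 153.
Row 2 must total 715; the given cells sum to 607, so (2,3) = 108.
The remaining cell in row 4 is (4,3) = 715 − 547 = 168.
Row 5 must total 715; the given cells sum to 517, so (5,3) = 198.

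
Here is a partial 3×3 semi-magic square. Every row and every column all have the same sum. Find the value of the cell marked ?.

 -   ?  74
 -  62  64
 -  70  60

Column 3 is complete and sums to 198; that is the magic constant.
The remaining cell in row 2 is (2,1) = 198 − 126 = 72.
Row 3 needs 198; the known cells sum to 130, so (3,1) = 68.
Column 1: 72 + 68 + ? = 198, so (1,1) = 58.
Using column 2: 62 + 70 + ? → (1,2) = 198 − 132 = 66.

66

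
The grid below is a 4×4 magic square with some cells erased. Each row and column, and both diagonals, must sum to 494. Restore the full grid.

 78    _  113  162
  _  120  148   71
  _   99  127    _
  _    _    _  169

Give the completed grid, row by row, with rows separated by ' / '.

78 141 113 162 / 155 120 148 71 / 176 99 127 92 / 85 134 106 169

Row 1: 78 + 113 + 162 + ? = 494, so (1,2) = 141.
Row 2 needs 494; the known cells sum to 339, so (2,1) = 155.
Column 2 must total 494; the given cells sum to 360, so (4,2) = 134.
Using column 3: 113 + 148 + 127 + ? → (4,3) = 494 − 388 = 106.
Using column 4: 162 + 71 + 169 + ? → (3,4) = 494 − 402 = 92.
Anti-diagonal: 162 + 148 + 99 + ? = 494, so (4,1) = 85.
Using row 3: 99 + 127 + 92 + ? → (3,1) = 494 − 318 = 176.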